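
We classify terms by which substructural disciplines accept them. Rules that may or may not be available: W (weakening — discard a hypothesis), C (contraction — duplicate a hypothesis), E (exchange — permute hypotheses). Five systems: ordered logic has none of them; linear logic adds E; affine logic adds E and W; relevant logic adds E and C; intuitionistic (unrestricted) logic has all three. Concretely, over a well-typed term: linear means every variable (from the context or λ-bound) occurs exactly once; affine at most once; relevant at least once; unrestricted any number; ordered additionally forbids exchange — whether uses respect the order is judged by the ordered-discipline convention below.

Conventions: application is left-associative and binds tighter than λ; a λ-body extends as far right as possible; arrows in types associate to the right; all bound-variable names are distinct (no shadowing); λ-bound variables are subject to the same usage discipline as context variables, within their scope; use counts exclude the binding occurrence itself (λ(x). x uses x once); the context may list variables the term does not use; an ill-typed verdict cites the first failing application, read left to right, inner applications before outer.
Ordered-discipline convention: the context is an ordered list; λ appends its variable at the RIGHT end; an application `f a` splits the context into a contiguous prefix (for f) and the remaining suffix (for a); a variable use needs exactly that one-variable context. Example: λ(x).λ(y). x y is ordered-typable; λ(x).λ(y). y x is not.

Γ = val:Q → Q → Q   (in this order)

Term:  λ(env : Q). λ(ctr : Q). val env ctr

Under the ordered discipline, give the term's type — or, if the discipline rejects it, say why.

term : Q → Q → Q
use counts: val=1, env (bound)=1, ctr (bound)=1
use order (left to right): val, env, ctr
typing: ✓ — Q → Q → Q
per-discipline verdicts: ordered ✓ | linear ✓ | affine ✓ | relevant ✓ | unrestricted ✓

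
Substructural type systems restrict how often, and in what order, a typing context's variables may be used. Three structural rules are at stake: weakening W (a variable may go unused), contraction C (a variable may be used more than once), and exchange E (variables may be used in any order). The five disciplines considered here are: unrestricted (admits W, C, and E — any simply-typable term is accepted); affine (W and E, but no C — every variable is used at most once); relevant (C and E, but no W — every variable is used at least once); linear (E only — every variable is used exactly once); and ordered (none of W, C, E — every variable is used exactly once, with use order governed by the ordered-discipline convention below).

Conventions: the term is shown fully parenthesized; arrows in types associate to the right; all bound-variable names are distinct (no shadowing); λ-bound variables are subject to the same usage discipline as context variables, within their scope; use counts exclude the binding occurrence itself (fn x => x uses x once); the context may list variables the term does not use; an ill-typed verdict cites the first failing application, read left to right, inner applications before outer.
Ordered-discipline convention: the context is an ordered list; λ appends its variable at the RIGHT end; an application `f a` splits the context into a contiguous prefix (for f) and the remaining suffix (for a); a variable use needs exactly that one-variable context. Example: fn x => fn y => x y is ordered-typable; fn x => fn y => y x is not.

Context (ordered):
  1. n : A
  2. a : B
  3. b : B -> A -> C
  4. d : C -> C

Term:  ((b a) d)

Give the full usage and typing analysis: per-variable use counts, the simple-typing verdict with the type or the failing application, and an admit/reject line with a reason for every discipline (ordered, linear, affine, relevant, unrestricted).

usage: n=0, a=1, b=1, d=1
order of uses: b, a, d
typing: ill-typed: a function awaiting A gets C -> C
ordered: ✗ — not simply typable
linear: ✗ — fails simple typing
affine: ✗ — a type mismatch blocks all five
relevant: ✗ — the type mismatch rejects it
unrestricted: ✗ — not simply typable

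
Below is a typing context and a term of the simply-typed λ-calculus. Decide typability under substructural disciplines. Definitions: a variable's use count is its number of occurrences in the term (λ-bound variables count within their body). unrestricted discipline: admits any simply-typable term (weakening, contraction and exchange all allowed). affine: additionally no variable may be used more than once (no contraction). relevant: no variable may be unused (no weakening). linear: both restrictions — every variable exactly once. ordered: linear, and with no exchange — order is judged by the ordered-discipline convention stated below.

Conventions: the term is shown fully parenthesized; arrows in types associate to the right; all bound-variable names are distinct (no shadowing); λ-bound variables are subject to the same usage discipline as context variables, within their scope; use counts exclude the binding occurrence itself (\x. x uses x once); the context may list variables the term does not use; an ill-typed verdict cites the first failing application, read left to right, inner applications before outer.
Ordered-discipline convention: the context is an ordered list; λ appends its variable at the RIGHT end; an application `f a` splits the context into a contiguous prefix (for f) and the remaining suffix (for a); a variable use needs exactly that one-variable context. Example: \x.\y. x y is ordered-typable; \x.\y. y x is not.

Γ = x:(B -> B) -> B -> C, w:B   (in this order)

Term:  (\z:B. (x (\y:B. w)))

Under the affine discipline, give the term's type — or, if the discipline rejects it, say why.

term : B -> B -> C
variable uses: x ×1, w ×1, z [bound] ×0, y [bound] ×0
left-to-right use order: x, w
typing: ✓ — B -> B -> C
summary: ordered ✗, linear ✗, affine ✓, relevant ✗, unrestricted ✓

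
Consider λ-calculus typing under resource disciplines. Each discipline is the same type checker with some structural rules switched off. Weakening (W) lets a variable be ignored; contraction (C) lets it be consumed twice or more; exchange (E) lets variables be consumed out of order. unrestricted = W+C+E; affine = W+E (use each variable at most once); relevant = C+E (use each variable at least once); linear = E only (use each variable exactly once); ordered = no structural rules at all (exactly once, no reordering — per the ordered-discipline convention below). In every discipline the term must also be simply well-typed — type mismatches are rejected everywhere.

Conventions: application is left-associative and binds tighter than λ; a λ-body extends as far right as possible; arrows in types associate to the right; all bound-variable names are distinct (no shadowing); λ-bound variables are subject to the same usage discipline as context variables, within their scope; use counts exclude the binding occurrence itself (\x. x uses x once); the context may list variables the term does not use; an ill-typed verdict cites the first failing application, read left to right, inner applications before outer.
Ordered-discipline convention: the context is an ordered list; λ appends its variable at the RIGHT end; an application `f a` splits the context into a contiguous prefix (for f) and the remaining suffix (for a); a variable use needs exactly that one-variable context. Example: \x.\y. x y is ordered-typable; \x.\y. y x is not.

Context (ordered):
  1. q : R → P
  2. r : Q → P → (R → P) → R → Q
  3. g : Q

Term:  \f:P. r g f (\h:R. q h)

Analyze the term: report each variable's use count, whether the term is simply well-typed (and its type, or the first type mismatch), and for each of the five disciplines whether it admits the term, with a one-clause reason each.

counts: q: 1, r: 1, g: 1, f (λ-bound): 1, h (λ-bound): 1
order of uses: r, g, f, q, h
typing: ✓ — P → R → Q
ordered ✗ (no contiguous prefix/suffix split fits r, g, f, q, h)
linear ✓ (single use per variable (q, r, g, f, h))
affine ✓ (at most one use each (q, r, g, f, h))
relevant ✓ (every one of q, r, g, f, h appears)
unrestricted ✓ (type-checks (P → R → Q) and nothing is barred)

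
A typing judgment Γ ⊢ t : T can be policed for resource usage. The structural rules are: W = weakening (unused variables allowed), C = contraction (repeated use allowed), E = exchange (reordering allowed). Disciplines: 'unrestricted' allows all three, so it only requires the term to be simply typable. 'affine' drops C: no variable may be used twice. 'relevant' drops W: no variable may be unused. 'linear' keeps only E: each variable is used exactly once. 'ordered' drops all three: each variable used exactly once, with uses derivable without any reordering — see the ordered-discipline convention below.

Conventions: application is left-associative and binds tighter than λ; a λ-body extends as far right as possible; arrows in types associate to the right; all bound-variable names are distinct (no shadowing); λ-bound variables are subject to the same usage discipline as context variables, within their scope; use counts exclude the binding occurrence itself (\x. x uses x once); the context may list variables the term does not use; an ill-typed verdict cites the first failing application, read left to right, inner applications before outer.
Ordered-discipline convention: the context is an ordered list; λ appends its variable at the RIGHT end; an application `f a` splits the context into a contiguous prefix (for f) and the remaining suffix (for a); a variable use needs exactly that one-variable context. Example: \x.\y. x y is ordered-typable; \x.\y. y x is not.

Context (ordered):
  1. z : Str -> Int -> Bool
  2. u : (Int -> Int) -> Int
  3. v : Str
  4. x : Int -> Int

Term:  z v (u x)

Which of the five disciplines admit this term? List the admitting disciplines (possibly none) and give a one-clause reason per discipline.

admitted by: linear, affine, relevant, unrestricted
variable uses: z ×1; u ×1; v ×1; x ×1
order of uses: z, v, u, x
typing: well-typed at Bool
ordered: ✗, needs exchange: uses follow z, v, u, x
linear: ✓, z, u, v, x: one use apiece
affine: ✓, at most one use each (z, u, v, x)
relevant: ✓, at least one use each (z, u, v, x)
unrestricted: ✓, simply typable at Bool; W, C, E all held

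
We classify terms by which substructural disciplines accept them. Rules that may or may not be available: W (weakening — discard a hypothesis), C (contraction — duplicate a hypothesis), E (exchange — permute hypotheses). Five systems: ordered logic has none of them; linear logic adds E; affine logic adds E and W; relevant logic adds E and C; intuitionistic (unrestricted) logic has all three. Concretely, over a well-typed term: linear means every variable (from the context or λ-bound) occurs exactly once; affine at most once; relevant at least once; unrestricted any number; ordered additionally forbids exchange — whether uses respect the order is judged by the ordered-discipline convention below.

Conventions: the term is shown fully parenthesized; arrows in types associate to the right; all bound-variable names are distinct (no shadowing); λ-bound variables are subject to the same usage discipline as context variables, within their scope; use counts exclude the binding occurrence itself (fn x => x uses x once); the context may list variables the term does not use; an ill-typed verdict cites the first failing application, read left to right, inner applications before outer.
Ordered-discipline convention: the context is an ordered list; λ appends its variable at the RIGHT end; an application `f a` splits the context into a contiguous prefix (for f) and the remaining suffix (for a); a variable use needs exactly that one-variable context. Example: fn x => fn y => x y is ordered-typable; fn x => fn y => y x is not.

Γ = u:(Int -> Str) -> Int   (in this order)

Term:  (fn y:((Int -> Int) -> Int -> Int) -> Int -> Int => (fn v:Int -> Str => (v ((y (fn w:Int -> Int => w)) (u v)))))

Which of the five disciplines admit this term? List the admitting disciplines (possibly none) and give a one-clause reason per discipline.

admitted in: relevant, unrestricted
variable uses: u: 1×, y [bound]: 1×, v [bound]: 2×, w [bound]: 1×
left-to-right use order: v, y, w, u, v
typing: ✓ — (((Int -> Int) -> Int -> Int) -> Int -> Int) -> (Int -> Str) -> Str
ordered: ✗, v ×2 used more than once (contraction)
linear: ✗, v ×2 used more than once (contraction)
affine: ✗, v ×2 used more than once (contraction)
relevant: ✓, none of u, y, v, w goes unused
unrestricted: ✓, simply typable at (((Int -> Int) -> Int -> Int) -> Int -> Int) -> (Int -> Str) -> Str; W, C, E all held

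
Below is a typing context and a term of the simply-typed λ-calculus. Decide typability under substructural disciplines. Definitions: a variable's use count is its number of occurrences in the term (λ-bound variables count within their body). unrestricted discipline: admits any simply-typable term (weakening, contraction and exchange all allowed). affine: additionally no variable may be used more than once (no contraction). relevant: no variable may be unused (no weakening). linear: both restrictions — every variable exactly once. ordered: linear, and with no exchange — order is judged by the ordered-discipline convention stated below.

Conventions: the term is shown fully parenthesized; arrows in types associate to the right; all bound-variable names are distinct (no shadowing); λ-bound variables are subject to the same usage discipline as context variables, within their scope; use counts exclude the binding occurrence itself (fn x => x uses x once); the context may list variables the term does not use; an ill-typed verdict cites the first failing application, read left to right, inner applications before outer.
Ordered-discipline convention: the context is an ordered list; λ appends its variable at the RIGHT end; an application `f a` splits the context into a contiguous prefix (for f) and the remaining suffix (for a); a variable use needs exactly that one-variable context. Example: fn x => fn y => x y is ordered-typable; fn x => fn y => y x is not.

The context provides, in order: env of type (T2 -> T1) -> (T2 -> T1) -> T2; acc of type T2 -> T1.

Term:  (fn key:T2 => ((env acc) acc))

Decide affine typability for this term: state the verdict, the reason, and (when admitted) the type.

no — needs contraction — acc ×2
usage: env: 1×, acc: 2×, key (bound): 0×
order of uses: env, acc, acc
typing: well-typed at T2 -> T2
summary: ordered ✗, linear ✗, affine ✗, relevant ✗, unrestricted ✓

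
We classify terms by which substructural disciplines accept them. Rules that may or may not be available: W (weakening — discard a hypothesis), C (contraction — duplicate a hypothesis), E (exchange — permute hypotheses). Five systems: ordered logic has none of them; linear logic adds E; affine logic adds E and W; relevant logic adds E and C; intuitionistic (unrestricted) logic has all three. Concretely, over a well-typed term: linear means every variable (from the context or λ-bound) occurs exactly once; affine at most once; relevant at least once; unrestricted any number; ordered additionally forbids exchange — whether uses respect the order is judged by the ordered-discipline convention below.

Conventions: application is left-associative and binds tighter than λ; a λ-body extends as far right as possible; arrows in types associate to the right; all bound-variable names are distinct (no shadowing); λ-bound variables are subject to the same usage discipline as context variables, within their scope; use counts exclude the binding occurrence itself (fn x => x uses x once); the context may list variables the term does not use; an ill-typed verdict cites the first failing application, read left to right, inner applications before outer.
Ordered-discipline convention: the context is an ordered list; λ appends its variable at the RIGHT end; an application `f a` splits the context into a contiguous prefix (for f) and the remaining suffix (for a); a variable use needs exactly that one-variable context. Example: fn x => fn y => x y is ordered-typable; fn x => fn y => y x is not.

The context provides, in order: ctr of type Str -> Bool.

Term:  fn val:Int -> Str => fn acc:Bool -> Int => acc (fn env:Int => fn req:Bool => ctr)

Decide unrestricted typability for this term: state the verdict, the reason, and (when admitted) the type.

no — not simply typable
use counts: ctr=1, val (bound)=0, acc (bound)=1, env (bound)=0, req (bound)=0
use order (left to right): acc, ctr
typing: ill-typed: an argument Int -> Bool -> Str -> Bool mismatches the expected Bool
per-discipline verdicts: ordered ✗ · linear ✗ · affine ✗ · relevant ✗ · unrestricted ✗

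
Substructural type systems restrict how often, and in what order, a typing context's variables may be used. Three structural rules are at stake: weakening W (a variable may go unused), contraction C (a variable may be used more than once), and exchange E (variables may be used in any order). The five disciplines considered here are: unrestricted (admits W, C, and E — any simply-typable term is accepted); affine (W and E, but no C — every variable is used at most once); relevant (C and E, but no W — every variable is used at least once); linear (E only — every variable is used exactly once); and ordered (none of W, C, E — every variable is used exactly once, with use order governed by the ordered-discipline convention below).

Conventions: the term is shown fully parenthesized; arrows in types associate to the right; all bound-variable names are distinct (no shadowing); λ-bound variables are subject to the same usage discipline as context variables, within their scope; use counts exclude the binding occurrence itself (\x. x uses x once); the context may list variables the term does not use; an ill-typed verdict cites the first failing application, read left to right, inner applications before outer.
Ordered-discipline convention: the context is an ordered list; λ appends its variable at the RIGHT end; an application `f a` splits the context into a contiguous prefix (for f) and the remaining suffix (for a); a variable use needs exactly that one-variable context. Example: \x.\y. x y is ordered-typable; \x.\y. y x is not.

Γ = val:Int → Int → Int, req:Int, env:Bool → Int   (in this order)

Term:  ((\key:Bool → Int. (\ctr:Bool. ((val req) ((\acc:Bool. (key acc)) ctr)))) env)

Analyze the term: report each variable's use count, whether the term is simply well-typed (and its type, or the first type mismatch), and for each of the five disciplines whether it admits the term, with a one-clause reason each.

variable uses: val ×1; req ×1; env ×1; key (bound) ×1; ctr (bound) ×1; acc (bound) ×1
use order (left to right): val, req, key, acc, ctr, env
typing: ✓ — Bool → Int
ordered: ✓, single-use (val, req, env, key, ctr, acc), ordered derivation ok
linear: ✓, exactly-once usage across val, req, env, key, ctr, acc
affine: ✓, no duplicate uses among val, req, env, key, ctr, acc
relevant: ✓, val, req, env, key, ctr, acc: all used, weakening unneeded
unrestricted: ✓, well-typed at Bool → Int; no restrictions here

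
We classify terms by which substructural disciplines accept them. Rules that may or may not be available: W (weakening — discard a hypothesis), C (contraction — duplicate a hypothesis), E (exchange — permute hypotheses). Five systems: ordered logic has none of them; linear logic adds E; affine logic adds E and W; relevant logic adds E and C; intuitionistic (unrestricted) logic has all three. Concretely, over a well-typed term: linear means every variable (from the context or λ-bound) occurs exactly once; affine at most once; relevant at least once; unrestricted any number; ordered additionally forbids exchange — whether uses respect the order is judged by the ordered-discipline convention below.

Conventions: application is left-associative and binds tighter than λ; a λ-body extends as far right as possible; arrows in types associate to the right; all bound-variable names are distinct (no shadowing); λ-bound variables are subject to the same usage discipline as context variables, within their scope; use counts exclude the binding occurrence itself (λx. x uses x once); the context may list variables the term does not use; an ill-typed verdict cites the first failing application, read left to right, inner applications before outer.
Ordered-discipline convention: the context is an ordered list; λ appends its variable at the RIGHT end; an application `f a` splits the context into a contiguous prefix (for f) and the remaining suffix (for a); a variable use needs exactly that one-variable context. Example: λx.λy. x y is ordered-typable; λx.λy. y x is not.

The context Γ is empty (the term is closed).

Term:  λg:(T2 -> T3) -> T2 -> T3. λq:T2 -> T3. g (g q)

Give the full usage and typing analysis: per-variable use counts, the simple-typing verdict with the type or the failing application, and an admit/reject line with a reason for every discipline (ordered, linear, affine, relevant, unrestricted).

variable uses: g (λ-bound): 2; q (λ-bound): 1
use order (left to right): g, g, q
typing: ✓ — ((T2 -> T3) -> T2 -> T3) -> (T2 -> T3) -> T2 -> T3
ordered: ✗ — g ×2 used more than once (contraction)
linear: ✗ — g ×2 used more than once (contraction)
affine: ✗ — g ×2 used more than once (contraction)
relevant: ✓ — every one of g, q appears
unrestricted: ✓ — type-checks (((T2 -> T3) -> T2 -> T3) -> (T2 -> T3) -> T2 -> T3) and nothing is barred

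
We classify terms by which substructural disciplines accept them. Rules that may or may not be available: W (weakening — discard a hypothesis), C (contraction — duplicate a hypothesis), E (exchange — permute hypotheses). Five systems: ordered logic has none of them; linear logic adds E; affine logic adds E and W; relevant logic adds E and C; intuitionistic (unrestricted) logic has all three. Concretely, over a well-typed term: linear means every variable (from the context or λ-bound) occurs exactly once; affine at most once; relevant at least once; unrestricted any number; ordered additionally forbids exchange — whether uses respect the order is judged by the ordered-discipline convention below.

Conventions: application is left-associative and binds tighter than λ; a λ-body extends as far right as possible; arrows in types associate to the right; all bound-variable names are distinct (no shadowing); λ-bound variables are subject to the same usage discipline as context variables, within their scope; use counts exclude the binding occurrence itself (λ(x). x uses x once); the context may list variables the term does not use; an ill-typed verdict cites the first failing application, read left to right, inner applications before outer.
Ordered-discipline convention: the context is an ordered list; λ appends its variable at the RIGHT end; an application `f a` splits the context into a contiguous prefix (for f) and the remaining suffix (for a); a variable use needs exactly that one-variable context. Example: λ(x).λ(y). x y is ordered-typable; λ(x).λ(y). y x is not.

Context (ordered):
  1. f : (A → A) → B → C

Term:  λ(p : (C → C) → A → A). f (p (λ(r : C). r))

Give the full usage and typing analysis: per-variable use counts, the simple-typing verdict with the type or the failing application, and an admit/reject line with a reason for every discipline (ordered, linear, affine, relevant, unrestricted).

usage: f: 1, p [bound]: 1, r [bound]: 1
use order (left to right): f, p, r
typing: ✓ — ((C → C) → A → A) → B → C
ordered ✓ (f, p, r once each; derivable with no W/C/E)
linear ✓ (exactly-once usage across f, p, r)
affine ✓ (f, p, r: no repeats, contraction unneeded)
relevant ✓ (every one of f, p, r appears)
unrestricted ✓ (type-checks (((C → C) → A → A) → B → C) and nothing is barred)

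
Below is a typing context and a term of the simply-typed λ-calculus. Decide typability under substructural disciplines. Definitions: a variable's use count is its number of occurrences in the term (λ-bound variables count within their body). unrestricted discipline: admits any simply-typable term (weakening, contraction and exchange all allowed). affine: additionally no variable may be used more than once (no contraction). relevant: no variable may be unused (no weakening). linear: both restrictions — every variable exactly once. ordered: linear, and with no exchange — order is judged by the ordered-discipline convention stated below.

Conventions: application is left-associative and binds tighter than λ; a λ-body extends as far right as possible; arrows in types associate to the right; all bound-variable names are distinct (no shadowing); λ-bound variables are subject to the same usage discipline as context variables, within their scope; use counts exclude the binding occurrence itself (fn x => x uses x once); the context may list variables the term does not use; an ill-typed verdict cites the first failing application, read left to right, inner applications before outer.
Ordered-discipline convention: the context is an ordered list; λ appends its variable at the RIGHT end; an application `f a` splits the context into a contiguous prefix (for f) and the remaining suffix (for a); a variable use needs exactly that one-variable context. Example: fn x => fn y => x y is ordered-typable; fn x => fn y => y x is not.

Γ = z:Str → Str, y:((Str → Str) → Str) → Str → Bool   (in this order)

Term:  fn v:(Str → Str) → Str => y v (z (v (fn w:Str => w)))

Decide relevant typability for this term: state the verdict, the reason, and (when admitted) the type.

yes — none of z, y, v, w goes unused; term : ((Str → Str) → Str) → Bool
use counts: z: 1×, y: 1×, v [bound]: 2×, w [bound]: 1×
uses in reading order: y, v, z, v, w
typing: the term checks, with type ((Str → Str) → Str) → Bool
summary: ordered ✗, linear ✗, affine ✗, relevant ✓, unrestricted ✓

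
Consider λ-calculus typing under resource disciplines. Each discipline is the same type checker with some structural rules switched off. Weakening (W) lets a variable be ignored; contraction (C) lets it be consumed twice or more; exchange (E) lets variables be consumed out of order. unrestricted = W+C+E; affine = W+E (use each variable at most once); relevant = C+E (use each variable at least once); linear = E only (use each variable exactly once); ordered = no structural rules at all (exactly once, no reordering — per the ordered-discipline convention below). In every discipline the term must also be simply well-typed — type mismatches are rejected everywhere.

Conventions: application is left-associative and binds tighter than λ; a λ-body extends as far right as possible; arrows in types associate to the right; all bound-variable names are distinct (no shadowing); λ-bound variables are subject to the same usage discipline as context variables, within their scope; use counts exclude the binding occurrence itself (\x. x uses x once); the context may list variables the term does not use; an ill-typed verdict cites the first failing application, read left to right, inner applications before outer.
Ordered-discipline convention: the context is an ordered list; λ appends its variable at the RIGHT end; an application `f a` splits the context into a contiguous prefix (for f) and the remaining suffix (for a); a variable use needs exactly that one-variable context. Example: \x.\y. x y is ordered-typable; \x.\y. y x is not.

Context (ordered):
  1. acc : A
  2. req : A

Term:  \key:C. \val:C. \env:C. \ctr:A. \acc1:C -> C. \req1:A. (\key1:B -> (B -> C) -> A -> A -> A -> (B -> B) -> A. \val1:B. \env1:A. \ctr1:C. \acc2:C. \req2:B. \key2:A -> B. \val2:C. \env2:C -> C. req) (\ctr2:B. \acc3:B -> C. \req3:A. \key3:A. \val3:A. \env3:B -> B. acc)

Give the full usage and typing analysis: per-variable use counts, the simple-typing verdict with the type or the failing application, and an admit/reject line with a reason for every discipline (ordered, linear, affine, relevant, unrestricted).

counts: acc=1; req=1; key (bound)=0; val (bound)=0; env (bound)=0; ctr (bound)=0; acc1 (bound)=0; req1 (bound)=0; key1 (bound)=0; val1 (bound)=0; env1 (bound)=0; ctr1 (bound)=0; acc2 (bound)=0; req2 (bound)=0; key2 (bound)=0; val2 (bound)=0; env2 (bound)=0; ctr2 (bound)=0; acc3 (bound)=0; req3 (bound)=0; key3 (bound)=0; val3 (bound)=0; env3 (bound)=0
left-to-right use order: req, acc
typing: ✓ — C -> C -> C -> A -> (C -> C) -> A -> B -> A -> C -> C -> B -> (A -> B) -> C -> (C -> C) -> A
ordered: ✗, key, val, env, ctr, acc1, req1, key1, val1, env1, ctr1, acc2, req2, key2, val2, env2, ctr2, acc3, req3, key3, val3, env3 left unused
linear: ✗, key, val, env, ctr, acc1, req1, key1, val1, env1, ctr1, acc2, req2, key2, val2, env2, ctr2, acc3, req3, key3, val3, env3 left unused
affine: ✓, none of acc, req, key, val, env, ctr, acc1, req1, key1, val1, env1, ctr1, acc2, req2, key2, val2, env2, ctr2, acc3, req3, key3, val3, env3 used more than once
relevant: ✗, key, val, env, ctr, acc1, req1, key1, val1, env1, ctr1, acc2, req2, key2, val2, env2, ctr2, acc3, req3, key3, val3, env3 left unused
unrestricted: ✓, type-checks (C -> C -> C -> A -> (C -> C) -> A -> B -> A -> C -> C -> B -> (A -> B) -> C -> (C -> C) -> A) and nothing is barred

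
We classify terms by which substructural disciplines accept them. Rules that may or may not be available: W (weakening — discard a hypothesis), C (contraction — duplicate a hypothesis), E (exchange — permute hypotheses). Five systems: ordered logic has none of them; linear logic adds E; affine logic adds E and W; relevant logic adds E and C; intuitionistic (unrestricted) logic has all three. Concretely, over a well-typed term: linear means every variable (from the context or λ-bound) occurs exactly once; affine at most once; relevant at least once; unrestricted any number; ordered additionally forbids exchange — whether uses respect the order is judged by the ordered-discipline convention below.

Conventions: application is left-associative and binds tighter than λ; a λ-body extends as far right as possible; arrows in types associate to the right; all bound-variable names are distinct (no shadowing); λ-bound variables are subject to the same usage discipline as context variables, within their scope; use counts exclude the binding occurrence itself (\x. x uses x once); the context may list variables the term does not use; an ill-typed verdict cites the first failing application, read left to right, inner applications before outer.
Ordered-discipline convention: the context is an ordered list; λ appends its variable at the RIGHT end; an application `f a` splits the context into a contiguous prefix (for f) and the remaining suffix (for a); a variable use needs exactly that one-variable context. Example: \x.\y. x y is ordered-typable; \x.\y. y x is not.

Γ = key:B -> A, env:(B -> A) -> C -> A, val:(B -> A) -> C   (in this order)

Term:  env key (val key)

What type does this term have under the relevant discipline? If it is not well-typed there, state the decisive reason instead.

term : A
variable uses: key ×2, env ×1, val ×1
use order (left to right): env, key, val, key
typing: well-typed — term : A
all disciplines: ordered ✗; linear ✗; affine ✗; relevant ✓; unrestricted ✓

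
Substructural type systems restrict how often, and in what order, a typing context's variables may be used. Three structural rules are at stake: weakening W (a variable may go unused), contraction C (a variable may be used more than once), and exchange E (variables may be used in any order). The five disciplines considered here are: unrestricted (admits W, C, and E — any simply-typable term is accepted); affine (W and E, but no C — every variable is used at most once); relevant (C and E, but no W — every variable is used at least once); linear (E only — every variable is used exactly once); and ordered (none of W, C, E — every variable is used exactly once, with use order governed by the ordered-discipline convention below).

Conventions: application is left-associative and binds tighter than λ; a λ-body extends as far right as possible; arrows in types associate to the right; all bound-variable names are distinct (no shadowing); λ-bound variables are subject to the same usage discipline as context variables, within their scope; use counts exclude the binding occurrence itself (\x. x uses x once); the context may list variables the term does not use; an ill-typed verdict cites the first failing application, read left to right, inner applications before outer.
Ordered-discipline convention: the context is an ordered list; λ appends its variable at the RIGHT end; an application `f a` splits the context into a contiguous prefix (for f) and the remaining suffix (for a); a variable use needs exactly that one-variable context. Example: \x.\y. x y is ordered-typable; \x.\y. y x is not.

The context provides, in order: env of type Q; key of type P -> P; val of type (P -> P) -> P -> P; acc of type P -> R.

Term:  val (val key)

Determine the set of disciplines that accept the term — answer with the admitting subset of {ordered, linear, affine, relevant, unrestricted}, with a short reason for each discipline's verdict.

accepted by: unrestricted
variable uses: env: 0; key: 1; val: 2; acc: 0
left-to-right use order: val, val, key
typing: ✓ — P -> P
ordered: ✗ — uses contraction: val ×2; unused: env, acc — weakening required
linear: ✗ — uses contraction: val ×2; unused: env, acc — weakening required
affine: ✗ — uses contraction: val ×2
relevant: ✗ — unused: env, acc — weakening required
unrestricted: ✓ — type-checks (P -> P) and nothing is barred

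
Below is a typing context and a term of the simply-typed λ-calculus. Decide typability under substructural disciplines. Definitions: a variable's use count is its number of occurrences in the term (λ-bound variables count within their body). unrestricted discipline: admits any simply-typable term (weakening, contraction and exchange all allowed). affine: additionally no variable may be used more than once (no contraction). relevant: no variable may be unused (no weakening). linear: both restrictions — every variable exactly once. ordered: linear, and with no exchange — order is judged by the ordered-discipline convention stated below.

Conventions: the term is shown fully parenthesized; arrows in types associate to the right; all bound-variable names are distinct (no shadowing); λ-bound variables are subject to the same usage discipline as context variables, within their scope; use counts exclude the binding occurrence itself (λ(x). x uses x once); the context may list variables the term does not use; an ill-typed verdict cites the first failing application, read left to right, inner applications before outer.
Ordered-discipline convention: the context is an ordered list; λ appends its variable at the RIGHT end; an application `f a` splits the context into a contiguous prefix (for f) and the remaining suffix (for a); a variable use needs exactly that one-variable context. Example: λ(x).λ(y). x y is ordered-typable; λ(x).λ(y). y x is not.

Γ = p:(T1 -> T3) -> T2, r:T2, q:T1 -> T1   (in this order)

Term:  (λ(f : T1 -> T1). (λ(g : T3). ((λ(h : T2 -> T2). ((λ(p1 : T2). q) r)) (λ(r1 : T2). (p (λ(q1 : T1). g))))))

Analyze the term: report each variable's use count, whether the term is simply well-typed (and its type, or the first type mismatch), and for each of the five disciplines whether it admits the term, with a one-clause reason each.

counts: p=1; r=1; q=1; f (bound)=0; g (bound)=1; h (bound)=0; p1 (bound)=0; r1 (bound)=0; q1 (bound)=0
use order (left to right): q, r, p, g
typing: well-typed — term : (T1 -> T1) -> T3 -> T1 -> T1
ordered: ✗, needs weakening: f, h, p1, r1, q1 unused
linear: ✗, needs weakening: f, h, p1, r1, q1 unused
affine: ✓, no duplicate uses among p, r, q, f, g, h, p1, r1, q1
relevant: ✗, needs weakening: f, h, p1, r1, q1 unused
unrestricted: ✓, well-typed at (T1 -> T1) -> T3 -> T1 -> T1; no restrictions here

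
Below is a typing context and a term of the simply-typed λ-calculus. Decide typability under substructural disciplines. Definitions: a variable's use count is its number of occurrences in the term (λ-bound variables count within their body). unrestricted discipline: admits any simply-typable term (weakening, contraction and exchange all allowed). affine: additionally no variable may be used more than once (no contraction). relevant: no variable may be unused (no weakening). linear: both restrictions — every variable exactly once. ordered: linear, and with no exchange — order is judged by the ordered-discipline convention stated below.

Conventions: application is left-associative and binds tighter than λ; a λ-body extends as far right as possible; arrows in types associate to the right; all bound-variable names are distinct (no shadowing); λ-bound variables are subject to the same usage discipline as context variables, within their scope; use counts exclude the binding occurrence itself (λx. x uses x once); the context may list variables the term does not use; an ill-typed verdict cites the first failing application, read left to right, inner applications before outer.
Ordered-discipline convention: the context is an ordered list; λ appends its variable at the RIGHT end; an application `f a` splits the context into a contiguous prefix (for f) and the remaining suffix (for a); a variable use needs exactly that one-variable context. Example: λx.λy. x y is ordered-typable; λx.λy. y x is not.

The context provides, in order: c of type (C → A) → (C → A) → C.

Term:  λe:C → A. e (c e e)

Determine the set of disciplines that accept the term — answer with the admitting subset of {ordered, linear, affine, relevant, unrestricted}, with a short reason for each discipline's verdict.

admitted by: relevant, unrestricted
usage: c: 1×, e (bound): 3×
order of uses: e, c, e, e
typing: well-typed — term : (C → A) → A
ordered: ✗, uses contraction: e ×3
linear: ✗, uses contraction: e ×3
affine: ✗, uses contraction: e ×3
relevant: ✓, none of c, e goes unused
unrestricted: ✓, well-typed at (C → A) → A; no restrictions here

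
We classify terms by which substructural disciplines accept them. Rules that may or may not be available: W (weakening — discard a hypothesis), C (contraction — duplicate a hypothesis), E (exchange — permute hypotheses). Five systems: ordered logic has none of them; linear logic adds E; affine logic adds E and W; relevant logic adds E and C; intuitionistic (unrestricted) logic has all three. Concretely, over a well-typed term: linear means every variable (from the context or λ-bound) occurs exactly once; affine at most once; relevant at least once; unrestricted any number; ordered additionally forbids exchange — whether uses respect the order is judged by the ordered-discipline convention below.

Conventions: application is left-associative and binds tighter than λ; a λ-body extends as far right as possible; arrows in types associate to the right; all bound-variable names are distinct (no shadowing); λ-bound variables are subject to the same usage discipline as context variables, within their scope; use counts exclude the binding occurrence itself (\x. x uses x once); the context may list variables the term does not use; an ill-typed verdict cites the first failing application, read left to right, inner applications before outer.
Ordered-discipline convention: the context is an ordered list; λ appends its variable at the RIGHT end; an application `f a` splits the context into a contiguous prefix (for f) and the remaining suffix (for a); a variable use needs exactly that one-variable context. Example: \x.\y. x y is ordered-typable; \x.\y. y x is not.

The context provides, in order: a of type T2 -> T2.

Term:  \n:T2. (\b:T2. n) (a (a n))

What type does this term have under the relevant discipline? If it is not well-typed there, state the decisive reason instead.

not well-typed under relevant — b never used (weakening)
usage: a=2; n (λ-bound)=2; b (λ-bound)=0
use order (left to right): n, a, a, n
typing: the term checks, with type T2 -> T2
summary: ordered ✗ · linear ✗ · affine ✗ · relevant ✗ · unrestricted ✓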